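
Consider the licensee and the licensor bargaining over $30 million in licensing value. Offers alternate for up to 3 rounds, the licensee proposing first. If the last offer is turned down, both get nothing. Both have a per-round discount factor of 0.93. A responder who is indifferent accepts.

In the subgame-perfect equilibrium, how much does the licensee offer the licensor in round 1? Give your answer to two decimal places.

1.95

Round 3 (the licensee proposes): rejection yields 0 for the licensor; the licensee offers 0 and keeps 30.
Round 2 (the licensor proposes): the licensee can get 30 next round, worth 0.93 × 30 = 27.9 now. The licensor offers 27.9 and keeps 30 − 27.9 = 2.1.
Round 1 (the licensee proposes): the licensor can get 2.1 next round, worth 0.93 × 2.1 = 1.953 now, so the licensee offers 1.953, keeping 28.047.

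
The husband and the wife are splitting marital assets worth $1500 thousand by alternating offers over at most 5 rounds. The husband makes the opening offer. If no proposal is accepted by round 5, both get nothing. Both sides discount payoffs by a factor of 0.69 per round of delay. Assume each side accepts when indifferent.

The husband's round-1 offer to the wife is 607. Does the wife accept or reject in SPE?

Round 5 (the husband proposes): the wife will accept anything ≥ 0, so the husband offers 0 and keeps 1500.
Round 4 (the wife proposes): the husband can get 1500 next round, worth 0.69 × 1500 = 1035 now, so the wife offers 1035, keeping 465.
Round 3 (the husband proposes): the wife can get 465 next round, worth 0.69 × 465 = 320.85 now. The husband offers 320.85 and keeps 1500 − 320.85 = 1179.15.
Round 2 (the wife proposes): the husband can get 1179.15 next round, worth 0.69 × 1179.15 = 813.6135 now. The wife offers 813.6135 and keeps 1500 − 813.6135 = 686.3865.
So by rejecting in round 1, the wife gets 686.3865 next round, worth 0.69 × 686.3865 = 473.606685 now.
Offer 607 ≥ 473.606685, so the wife accepts.

Accept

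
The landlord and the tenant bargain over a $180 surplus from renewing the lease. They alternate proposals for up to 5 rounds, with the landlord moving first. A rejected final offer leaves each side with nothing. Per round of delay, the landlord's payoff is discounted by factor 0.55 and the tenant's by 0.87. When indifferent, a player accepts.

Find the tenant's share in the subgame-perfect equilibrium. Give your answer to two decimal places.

104.19

Round 5 (the landlord proposes): rejection yields 0 for the tenant; the landlord offers 0 and keeps 180.
Round 4 (the tenant proposes): the landlord can get 180 next round, worth 0.55 × 180 = 99 now. The tenant offers 99 and keeps 180 − 99 = 81.
Round 3 (the landlord proposes): the tenant can get 81 next round, worth 0.87 × 81 = 70.47 now; the landlord offers that and keeps 109.53.
Round 2 (the tenant proposes): the landlord can get 109.53 next round, worth 0.55 × 109.53 = 60.2415 now. The tenant offers 60.2415 and keeps 180 − 60.2415 = 119.7585.
Round 1 (the landlord proposes): the tenant can get 119.7585 next round, worth 0.87 × 119.7585 = 104.189895 now. The landlord offers 104.189895 and keeps 180 − 104.189895 = 75.810105.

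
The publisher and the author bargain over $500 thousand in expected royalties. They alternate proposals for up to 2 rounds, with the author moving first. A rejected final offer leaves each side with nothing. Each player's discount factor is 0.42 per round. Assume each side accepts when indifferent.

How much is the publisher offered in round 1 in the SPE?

Round 2 (the publisher proposes): the author will accept anything ≥ 0, so the publisher offers 0 and keeps 500.
Round 1 (the author proposes): the publisher can get 500 next round, worth 0.42 × 500 = 210 now; the author offers that and keeps 290.

210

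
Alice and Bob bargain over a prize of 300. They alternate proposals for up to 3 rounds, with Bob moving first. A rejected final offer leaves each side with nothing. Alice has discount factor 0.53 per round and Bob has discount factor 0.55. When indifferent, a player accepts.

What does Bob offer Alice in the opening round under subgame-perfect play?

71.55

Round 3 (Bob proposes): rejection yields 0 for Alice; Bob offers 0 and keeps 300.
Round 2 (Alice proposes): Bob can get 300 next round, worth 0.55 × 300 = 165 now. Alice offers 165 and keeps 300 − 165 = 135.
Round 1 (Bob proposes): Alice can get 135 next round, worth 0.53 × 135 = 71.55 now. Bob offers 71.55 and keeps 300 − 71.55 = 228.45.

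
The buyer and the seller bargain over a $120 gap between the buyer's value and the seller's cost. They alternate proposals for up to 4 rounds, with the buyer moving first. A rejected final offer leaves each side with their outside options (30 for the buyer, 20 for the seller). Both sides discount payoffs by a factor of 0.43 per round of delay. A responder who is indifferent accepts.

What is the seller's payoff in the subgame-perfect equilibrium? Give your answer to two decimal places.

36.57

Round 4 (the seller proposes): the buyer gets 30 if talks fail, so the seller offers 30 and keeps 90.
Round 3 (the buyer proposes): the seller can get 90 next round, worth 0.43 × 90 = 38.7 now, so the buyer offers 38.7, keeping 81.3.
Round 2 (the seller proposes): the buyer can get 81.3 next round, worth 0.43 × 81.3 = 34.959 now; the seller offers that and keeps 85.041.
Round 1 (the buyer proposes): the seller can get 85.041 next round, worth 0.43 × 85.041 = 36.56763 now. The buyer offers 36.56763 and keeps 120 − 36.56763 = 83.43237.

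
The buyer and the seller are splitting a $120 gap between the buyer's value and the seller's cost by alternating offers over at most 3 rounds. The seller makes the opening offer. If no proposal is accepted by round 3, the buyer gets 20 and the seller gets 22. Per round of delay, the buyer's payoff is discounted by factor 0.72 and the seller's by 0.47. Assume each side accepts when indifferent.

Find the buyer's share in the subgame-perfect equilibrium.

Round 3 (the seller proposes): the buyer gets 20 if talks fail, so the seller offers 20 and keeps 100.
Round 2 (the buyer proposes): the seller can get 100 next round, worth 0.47 × 100 = 47 now; the buyer offers that and keeps 73.
Round 1 (the seller proposes): the buyer can get 73 next round, worth 0.72 × 73 = 52.56 now; the seller offers that and keeps 67.44.

52.56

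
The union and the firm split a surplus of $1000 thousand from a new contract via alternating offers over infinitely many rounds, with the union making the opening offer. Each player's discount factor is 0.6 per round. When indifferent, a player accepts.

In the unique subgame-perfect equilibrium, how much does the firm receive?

In a stationary SPE each proposer offers the other exactly their discounted continuation value.
If the union keeps x when proposing and the firm keeps y when proposing, then x = 1000 − 0.6y and y = 1000 − 0.6x.
Solving: x = 1000(1 − 0.6) / (1 − 0.6·0.6) = 400 / 0.64 = 625.
The firm gets 1000 − 625 = 375.

375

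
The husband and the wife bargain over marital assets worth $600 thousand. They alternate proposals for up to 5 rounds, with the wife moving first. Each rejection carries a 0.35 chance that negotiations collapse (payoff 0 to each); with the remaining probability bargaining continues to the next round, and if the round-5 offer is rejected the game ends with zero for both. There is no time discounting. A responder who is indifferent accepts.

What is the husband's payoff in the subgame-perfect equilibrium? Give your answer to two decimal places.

Round 5 (the wife proposes): the husband will accept anything ≥ 0, so the wife offers 0 and keeps 600.
Round 4 (the husband proposes): rejecting gives the wife an expected 0.65 × 600 = 390. The husband offers 390 and keeps 600 − 390 = 210.
Round 3 (the wife proposes): rejecting gives the husband an expected 0.65 × 210 = 136.5; the wife offers that and keeps 463.5.
Round 2 (the husband proposes): rejecting gives the wife an expected 0.65 × 463.5 = 301.275, so the husband offers 301.275, keeping 298.725.
Round 1 (the wife proposes): rejecting gives the husband an expected 0.65 × 298.725 = 194.17125. The wife offers 194.17125 and keeps 600 − 194.17125 = 405.82875.

194.17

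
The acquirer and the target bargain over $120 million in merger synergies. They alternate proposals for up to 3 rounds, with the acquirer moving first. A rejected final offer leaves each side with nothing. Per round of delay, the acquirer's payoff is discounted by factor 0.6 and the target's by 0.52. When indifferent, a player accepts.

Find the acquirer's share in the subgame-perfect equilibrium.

Round 3 (the acquirer proposes): rejection yields 0 for the target; the acquirer offers 0 and keeps 120.
Round 2 (the target proposes): the acquirer can get 120 next round, worth 0.6 × 120 = 72 now; the target offers that and keeps 48.
Round 1 (the acquirer proposes): the target can get 48 next round, worth 0.52 × 48 = 24.96 now. The acquirer offers 24.96 and keeps 120 − 24.96 = 95.04.

95.04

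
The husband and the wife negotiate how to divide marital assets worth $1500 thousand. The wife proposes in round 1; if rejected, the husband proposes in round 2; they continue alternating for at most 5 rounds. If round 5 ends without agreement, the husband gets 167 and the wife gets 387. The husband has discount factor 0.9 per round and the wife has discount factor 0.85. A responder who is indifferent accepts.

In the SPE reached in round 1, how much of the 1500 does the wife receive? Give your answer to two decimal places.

1044.85

Round 5 (the wife proposes): the husband gets 167 if talks fail, so the wife offers 167 and keeps 1333.
Round 4 (the husband proposes): the wife can get 1333 next round, worth 0.85 × 1333 = 1133.05 now. The husband offers 1133.05 and keeps 1500 − 1133.05 = 366.95.
Round 3 (the wife proposes): the husband can get 366.95 next round, worth 0.9 × 366.95 = 330.255 now; the wife offers that and keeps 1169.745.
Round 2 (the husband proposes): the wife can get 1169.745 next round, worth 0.85 × 1169.745 = 994.28325 now. The husband offers 994.28325 and keeps 1500 − 994.28325 = 505.71675.
Round 1 (the wife proposes): the husband can get 505.71675 next round, worth 0.9 × 505.71675 = 455.145075 now; the wife offers that and keeps 1044.854925.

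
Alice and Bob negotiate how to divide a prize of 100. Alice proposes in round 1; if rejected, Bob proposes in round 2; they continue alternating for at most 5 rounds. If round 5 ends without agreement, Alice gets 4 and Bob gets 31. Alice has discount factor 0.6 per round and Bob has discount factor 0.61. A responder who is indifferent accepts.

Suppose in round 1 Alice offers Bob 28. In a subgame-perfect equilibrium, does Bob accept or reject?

Reject

Round 5 (Alice proposes): Bob gets 31 if talks fail, so Alice offers 31 and keeps 69.
Round 4 (Bob proposes): Alice can get 69 next round, worth 0.6 × 69 = 41.4 now. Bob offers 41.4 and keeps 100 − 41.4 = 58.6.
Round 3 (Alice proposes): Bob can get 58.6 next round, worth 0.61 × 58.6 = 35.746 now. Alice offers 35.746 and keeps 100 − 35.746 = 64.254.
Round 2 (Bob proposes): Alice can get 64.254 next round, worth 0.6 × 64.254 = 38.5524 now, so Bob offers 38.5524, keeping 61.4476.
So by rejecting in round 1, Bob gets 61.4476 next round, worth 0.61 × 61.4476 = 37.483036 now.
Offer 28 < 37.483036, so Bob rejects.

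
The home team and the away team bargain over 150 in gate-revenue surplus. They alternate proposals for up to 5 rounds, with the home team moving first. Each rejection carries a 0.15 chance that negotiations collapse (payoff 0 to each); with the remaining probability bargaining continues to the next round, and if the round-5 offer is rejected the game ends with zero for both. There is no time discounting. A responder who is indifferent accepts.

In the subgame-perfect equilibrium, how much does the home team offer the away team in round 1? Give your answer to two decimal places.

By backward induction:
Round 5 (the home team proposes): the away team will accept anything ≥ 0, so the home team offers 0 and keeps 150.
Round 4 (the away team proposes): rejecting gives the home team an expected 0.85 × 150 = 127.5, so the away team offers 127.5, keeping 22.5.
Round 3 (the home team proposes): rejecting gives the away team an expected 0.85 × 22.5 = 19.125, so the home team offers 19.125, keeping 130.875.
Round 2 (the away team proposes): rejecting gives the home team an expected 0.85 × 130.875 = 111.24375, so the away team offers 111.24375, keeping 38.75625.
Round 1 (the home team proposes): rejecting gives the away team an expected 0.85 × 38.75625 = 32.9428125. The home team offers 32.9428125 and keeps 150 − 32.9428125 = 117.0571875.

32.94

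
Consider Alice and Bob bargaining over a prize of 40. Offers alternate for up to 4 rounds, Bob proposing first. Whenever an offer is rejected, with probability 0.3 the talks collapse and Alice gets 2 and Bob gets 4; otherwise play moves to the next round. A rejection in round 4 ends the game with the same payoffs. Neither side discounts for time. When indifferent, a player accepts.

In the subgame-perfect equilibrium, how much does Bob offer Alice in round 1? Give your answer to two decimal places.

Round 4 (Alice proposes): Bob gets 4 if talks fail, so Alice offers 4 and keeps 36.
Round 3 (Bob proposes): rejecting gives Alice an expected 0.7 × 36 + 0.3 × 2 = 25.8; Bob offers that and keeps 14.2.
Round 2 (Alice proposes): rejecting gives Bob an expected 0.7 × 14.2 + 0.3 × 4 = 11.14, so Alice offers 11.14, keeping 28.86.
Round 1 (Bob proposes): rejecting gives Alice an expected 0.7 × 28.86 + 0.3 × 2 = 20.802; Bob offers that and keeps 19.198.

20.80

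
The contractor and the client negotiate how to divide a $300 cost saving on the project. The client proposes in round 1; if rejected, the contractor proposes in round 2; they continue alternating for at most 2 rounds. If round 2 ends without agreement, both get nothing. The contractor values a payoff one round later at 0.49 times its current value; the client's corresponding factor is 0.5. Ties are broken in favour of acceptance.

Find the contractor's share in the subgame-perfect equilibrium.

147

Solve by backward induction from round 2.
Round 2 (the contractor proposes): rejection yields 0 for the client; the contractor offers 0 and keeps 300.
Round 1 (the client proposes): the contractor can get 300 next round, worth 0.49 × 300 = 147 now; the client offers that and keeps 153.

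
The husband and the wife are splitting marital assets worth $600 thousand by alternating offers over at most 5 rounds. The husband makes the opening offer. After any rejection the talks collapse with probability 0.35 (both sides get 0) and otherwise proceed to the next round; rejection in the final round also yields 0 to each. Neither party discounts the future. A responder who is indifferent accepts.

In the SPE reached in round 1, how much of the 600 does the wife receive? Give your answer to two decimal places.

Round 5 (the husband proposes): the wife will accept anything ≥ 0, so the husband offers 0 and keeps 600.
Round 4 (the wife proposes): rejecting gives the husband an expected 0.65 × 600 = 390, so the wife offers 390, keeping 210.
Round 3 (the husband proposes): rejecting gives the wife an expected 0.65 × 210 = 136.5, so the husband offers 136.5, keeping 463.5.
Round 2 (the wife proposes): rejecting gives the husband an expected 0.65 × 463.5 = 301.275. The wife offers 301.275 and keeps 600 − 301.275 = 298.725.
Round 1 (the husband proposes): rejecting gives the wife an expected 0.65 × 298.725 = 194.17125. The husband offers 194.17125 and keeps 600 − 194.17125 = 405.82875.

194.17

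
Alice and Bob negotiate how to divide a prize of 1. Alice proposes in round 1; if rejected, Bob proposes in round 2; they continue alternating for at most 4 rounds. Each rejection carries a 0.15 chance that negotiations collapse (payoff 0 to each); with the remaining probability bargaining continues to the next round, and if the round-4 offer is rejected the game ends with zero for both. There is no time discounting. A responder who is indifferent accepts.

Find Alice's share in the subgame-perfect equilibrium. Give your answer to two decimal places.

Round 4 (Bob proposes): Alice will accept anything ≥ 0, so Bob offers 0 and keeps 1.
Round 3 (Alice proposes): rejecting gives Bob an expected 0.85 × 1 = 0.85, so Alice offers 0.85, keeping 0.15.
Round 2 (Bob proposes): rejecting gives Alice an expected 0.85 × 0.15 = 0.1275. Bob offers 0.1275 and keeps 1 − 0.1275 = 0.8725.
Round 1 (Alice proposes): rejecting gives Bob an expected 0.85 × 0.8725 = 0.741625. Alice offers 0.741625 and keeps 1 − 0.741625 = 0.258375.

0.26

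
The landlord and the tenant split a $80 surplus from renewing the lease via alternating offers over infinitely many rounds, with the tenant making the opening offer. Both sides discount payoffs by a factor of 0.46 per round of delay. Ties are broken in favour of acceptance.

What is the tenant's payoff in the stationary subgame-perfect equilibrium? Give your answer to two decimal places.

When the tenant proposes, the landlord accepts any offer worth at least 0.46 times what the landlord would get by proposing next round; and vice versa.
This gives x = 80 − 0.46y and y = 80 − 0.46x, where x and y are each side's share when it proposes.
Hence (1 − 0.46·0.46)x = 80(1 − 0.46), i.e. 0.7884·x = 43.2.
x ≈ 54.7945; the landlord's share is 80 − x ≈ 25.2055.

54.79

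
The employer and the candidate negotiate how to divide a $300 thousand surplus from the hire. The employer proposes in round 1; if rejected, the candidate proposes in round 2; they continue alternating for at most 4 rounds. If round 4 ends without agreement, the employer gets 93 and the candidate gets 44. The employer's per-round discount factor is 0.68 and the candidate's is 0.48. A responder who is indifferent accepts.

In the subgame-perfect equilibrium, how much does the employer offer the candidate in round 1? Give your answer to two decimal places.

By backward induction:
Round 4 (the candidate proposes): the employer gets 93 if talks fail, so the candidate offers 93 and keeps 207.
Round 3 (the employer proposes): the candidate can get 207 next round, worth 0.48 × 207 = 99.36 now; the employer offers that and keeps 200.64.
Round 2 (the candidate proposes): the employer can get 200.64 next round, worth 0.68 × 200.64 = 136.4352 now; the candidate offers that and keeps 163.5648.
Round 1 (the employer proposes): the candidate can get 163.5648 next round, worth 0.48 × 163.5648 = 78.511104 now, so the employer offers 78.511104, keeping 221.488896.

78.51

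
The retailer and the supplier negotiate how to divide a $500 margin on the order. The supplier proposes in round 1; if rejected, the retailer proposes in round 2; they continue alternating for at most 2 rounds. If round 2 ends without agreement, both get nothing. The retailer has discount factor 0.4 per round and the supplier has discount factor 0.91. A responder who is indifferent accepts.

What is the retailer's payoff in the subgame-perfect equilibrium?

200

Round 2 (the retailer proposes): the supplier will accept anything ≥ 0, so the retailer offers 0 and keeps 500.
Round 1 (the supplier proposes): the retailer can get 500 next round, worth 0.4 × 500 = 200 now; the supplier offers that and keeps 300.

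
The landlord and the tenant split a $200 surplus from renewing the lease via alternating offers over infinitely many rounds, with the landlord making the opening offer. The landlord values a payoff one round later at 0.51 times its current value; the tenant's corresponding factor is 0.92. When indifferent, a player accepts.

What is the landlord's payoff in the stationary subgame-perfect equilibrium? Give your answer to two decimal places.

When the landlord proposes, the tenant accepts any offer worth at least 0.92 times what the tenant would get by proposing next round; and vice versa.
This gives x = 200 − 0.92y and y = 200 − 0.51x, where x and y are each side's share when it proposes.
Hence (1 − 0.92·0.51)x = 200(1 − 0.92), i.e. 0.5308·x = 16.
x ≈ 30.1432; the tenant's share is 200 − x ≈ 169.8568.

30.14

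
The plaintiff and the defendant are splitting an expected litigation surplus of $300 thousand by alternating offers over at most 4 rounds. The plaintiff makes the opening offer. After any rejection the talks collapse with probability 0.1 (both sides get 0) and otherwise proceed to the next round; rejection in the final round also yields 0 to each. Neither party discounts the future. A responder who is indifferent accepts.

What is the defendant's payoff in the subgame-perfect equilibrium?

Round 4 (the defendant proposes): the plaintiff will accept anything ≥ 0, so the defendant offers 0 and keeps 300.
Round 3 (the plaintiff proposes): rejecting gives the defendant an expected 0.9 × 300 = 270. The plaintiff offers 270 and keeps 300 − 270 = 30.
Round 2 (the defendant proposes): rejecting gives the plaintiff an expected 0.9 × 30 = 27; the defendant offers that and keeps 273.
Round 1 (the plaintiff proposes): rejecting gives the defendant an expected 0.9 × 273 = 245.7, so the plaintiff offers 245.7, keeping 54.3.

245.7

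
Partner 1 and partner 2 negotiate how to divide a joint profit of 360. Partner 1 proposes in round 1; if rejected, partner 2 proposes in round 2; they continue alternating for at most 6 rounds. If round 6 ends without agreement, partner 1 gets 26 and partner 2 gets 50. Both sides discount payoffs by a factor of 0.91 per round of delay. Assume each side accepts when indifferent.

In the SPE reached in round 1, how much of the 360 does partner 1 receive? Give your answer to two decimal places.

Round 6 (partner 2 proposes): partner 1 gets 26 if talks fail, so partner 2 offers 26 and keeps 334.
Round 5 (partner 1 proposes): partner 2 can get 334 next round, worth 0.91 × 334 = 303.94 now. Partner 1 offers 303.94 and keeps 360 − 303.94 = 56.06.
Round 4 (partner 2 proposes): partner 1 can get 56.06 next round, worth 0.91 × 56.06 = 51.0146 now, so partner 2 offers 51.0146, keeping 308.9854.
Round 3 (partner 1 proposes): partner 2 can get 308.9854 next round, worth 0.91 × 308.9854 = 281.176714 now. Partner 1 offers 281.176714 and keeps 360 − 281.176714 = 78.823286.
Round 2 (partner 2 proposes): partner 1 can get 78.823286 next round, worth 0.91 × 78.823286 = 71.72919026 now; partner 2 offers that and keeps 288.27080974.
Round 1 (partner 1 proposes): partner 2 can get 288.27080974 next round, worth 0.91 × 288.27080974 = 262.3264368634 now. Partner 1 offers 262.3264368634 and keeps 360 − 262.3264368634 = 97.6735631366.

97.67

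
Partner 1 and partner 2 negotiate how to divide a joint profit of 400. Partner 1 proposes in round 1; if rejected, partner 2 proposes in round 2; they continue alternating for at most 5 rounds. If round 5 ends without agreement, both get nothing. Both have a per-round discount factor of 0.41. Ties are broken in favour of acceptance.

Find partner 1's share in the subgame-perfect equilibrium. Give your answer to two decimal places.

286.97

Round 5 (partner 1 proposes): rejection yields 0 for partner 2; partner 1 offers 0 and keeps 400.
Round 4 (partner 2 proposes): partner 1 can get 400 next round, worth 0.41 × 400 = 164 now, so partner 2 offers 164, keeping 236.
Round 3 (partner 1 proposes): partner 2 can get 236 next round, worth 0.41 × 236 = 96.76 now, so partner 1 offers 96.76, keeping 303.24.
Round 2 (partner 2 proposes): partner 1 can get 303.24 next round, worth 0.41 × 303.24 = 124.3284 now, so partner 2 offers 124.3284, keeping 275.6716.
Round 1 (partner 1 proposes): partner 2 can get 275.6716 next round, worth 0.41 × 275.6716 = 113.025356 now, so partner 1 offers 113.025356, keeping 286.974644.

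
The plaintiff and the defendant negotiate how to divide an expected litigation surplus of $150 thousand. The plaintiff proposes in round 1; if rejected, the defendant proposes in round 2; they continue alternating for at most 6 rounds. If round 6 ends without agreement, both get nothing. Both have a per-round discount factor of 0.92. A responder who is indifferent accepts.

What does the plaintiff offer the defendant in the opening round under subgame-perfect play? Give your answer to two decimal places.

119.25

Round 6 (the defendant proposes): the plaintiff will accept anything ≥ 0, so the defendant offers 0 and keeps 150.
Round 5 (the plaintiff proposes): the defendant can get 150 next round, worth 0.92 × 150 = 138 now, so the plaintiff offers 138, keeping 12.
Round 4 (the defendant proposes): the plaintiff can get 12 next round, worth 0.92 × 12 = 11.04 now. The defendant offers 11.04 and keeps 150 − 11.04 = 138.96.
Round 3 (the plaintiff proposes): the defendant can get 138.96 next round, worth 0.92 × 138.96 = 127.8432 now. The plaintiff offers 127.8432 and keeps 150 − 127.8432 = 22.1568.
Round 2 (the defendant proposes): the plaintiff can get 22.1568 next round, worth 0.92 × 22.1568 = 20.384256 now, so the defendant offers 20.384256, keeping 129.615744.
Round 1 (the plaintiff proposes): the defendant can get 129.615744 next round, worth 0.92 × 129.615744 = 119.24648448 now. The plaintiff offers 119.24648448 and keeps 150 − 119.24648448 = 30.75351552.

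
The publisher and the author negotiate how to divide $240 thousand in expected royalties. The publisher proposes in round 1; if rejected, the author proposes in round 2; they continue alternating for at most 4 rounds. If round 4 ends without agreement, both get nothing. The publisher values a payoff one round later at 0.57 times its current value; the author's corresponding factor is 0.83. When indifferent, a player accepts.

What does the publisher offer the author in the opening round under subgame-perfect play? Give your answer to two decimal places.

179.90

Work backward from the last round.
Round 4 (the author proposes): rejection yields 0 for the publisher; the author offers 0 and keeps 240.
Round 3 (the publisher proposes): the author can get 240 next round, worth 0.83 × 240 = 199.2 now. The publisher offers 199.2 and keeps 240 − 199.2 = 40.8.
Round 2 (the author proposes): the publisher can get 40.8 next round, worth 0.57 × 40.8 = 23.256 now, so the author offers 23.256, keeping 216.744.
Round 1 (the publisher proposes): the author can get 216.744 next round, worth 0.83 × 216.744 = 179.89752 now, so the publisher offers 179.89752, keeping 60.10248.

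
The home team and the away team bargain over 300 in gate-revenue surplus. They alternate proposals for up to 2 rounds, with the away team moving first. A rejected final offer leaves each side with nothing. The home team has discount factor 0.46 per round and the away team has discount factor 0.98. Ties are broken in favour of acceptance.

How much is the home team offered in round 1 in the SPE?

138

Round 2 (the home team proposes): rejection yields 0 for the away team; the home team offers 0 and keeps 300.
Round 1 (the away team proposes): the home team can get 300 next round, worth 0.46 × 300 = 138 now; the away team offers that and keeps 162.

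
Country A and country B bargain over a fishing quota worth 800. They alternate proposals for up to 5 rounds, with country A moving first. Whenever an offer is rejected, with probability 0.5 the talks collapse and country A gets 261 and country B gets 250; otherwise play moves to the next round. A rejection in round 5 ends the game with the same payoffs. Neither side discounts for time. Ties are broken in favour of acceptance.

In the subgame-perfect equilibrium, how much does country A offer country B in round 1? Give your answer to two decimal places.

By backward induction:
Round 5 (country A proposes): country B gets 250 if talks fail, so country A offers 250 and keeps 550.
Round 4 (country B proposes): rejecting gives country A an expected 0.5 × 550 + 0.5 × 261 = 405.5. Country B offers 405.5 and keeps 800 − 405.5 = 394.5.
Round 3 (country A proposes): rejecting gives country B an expected 0.5 × 394.5 + 0.5 × 250 = 322.25, so country A offers 322.25, keeping 477.75.
Round 2 (country B proposes): rejecting gives country A an expected 0.5 × 477.75 + 0.5 × 261 = 369.375. Country B offers 369.375 and keeps 800 − 369.375 = 430.625.
Round 1 (country A proposes): rejecting gives country B an expected 0.5 × 430.625 + 0.5 × 250 = 340.3125. Country A offers 340.3125 and keeps 800 − 340.3125 = 459.6875.

340.31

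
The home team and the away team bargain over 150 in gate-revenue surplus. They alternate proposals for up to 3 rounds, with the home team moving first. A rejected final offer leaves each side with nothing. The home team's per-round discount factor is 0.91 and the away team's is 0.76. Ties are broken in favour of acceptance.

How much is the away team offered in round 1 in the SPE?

10.26

Round 3 (the home team proposes): the away team will accept anything ≥ 0, so the home team offers 0 and keeps 150.
Round 2 (the away team proposes): the home team can get 150 next round, worth 0.91 × 150 = 136.5 now. The away team offers 136.5 and keeps 150 − 136.5 = 13.5.
Round 1 (the home team proposes): the away team can get 13.5 next round, worth 0.76 × 13.5 = 10.26 now, so the home team offers 10.26, keeping 139.74.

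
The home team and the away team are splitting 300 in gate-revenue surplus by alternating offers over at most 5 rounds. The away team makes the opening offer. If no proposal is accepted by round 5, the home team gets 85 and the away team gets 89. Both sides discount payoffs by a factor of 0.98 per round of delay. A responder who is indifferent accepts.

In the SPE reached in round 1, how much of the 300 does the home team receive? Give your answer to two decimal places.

By backward induction:
Round 5 (the away team proposes): the home team gets 85 if talks fail, so the away team offers 85 and keeps 215.
Round 4 (the home team proposes): the away team can get 215 next round, worth 0.98 × 215 = 210.7 now, so the home team offers 210.7, keeping 89.3.
Round 3 (the away team proposes): the home team can get 89.3 next round, worth 0.98 × 89.3 = 87.514 now. The away team offers 87.514 and keeps 300 − 87.514 = 212.486.
Round 2 (the home team proposes): the away team can get 212.486 next round, worth 0.98 × 212.486 = 208.23628 now. The home team offers 208.23628 and keeps 300 − 208.23628 = 91.76372.
Round 1 (the away team proposes): the home team can get 91.76372 next round, worth 0.98 × 91.76372 = 89.9284456 now; the away team offers that and keeps 210.0715544.

89.93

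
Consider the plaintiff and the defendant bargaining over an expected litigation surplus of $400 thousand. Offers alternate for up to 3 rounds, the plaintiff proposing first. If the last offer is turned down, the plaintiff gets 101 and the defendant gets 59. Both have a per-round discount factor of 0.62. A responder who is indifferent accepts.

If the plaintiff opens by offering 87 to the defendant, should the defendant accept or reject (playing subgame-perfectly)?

Reject

Round 3 (the plaintiff proposes): the defendant gets 59 if talks fail, so the plaintiff offers 59 and keeps 341.
Round 2 (the defendant proposes): the plaintiff can get 341 next round, worth 0.62 × 341 = 211.42 now. The defendant offers 211.42 and keeps 400 − 211.42 = 188.58.
So by rejecting in round 1, the defendant gets 188.58 next round, worth 0.62 × 188.58 = 116.9196 now.
Offer 87 < 116.9196, so the defendant rejects.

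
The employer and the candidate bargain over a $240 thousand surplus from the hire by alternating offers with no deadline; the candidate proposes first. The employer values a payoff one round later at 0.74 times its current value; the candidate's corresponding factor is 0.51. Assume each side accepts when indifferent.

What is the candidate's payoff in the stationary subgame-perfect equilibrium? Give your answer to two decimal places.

100.22

Let x be the candidate's share when the candidate proposes and y be the employer's share when the employer proposes.
The employer accepts iff offered ≥ 0.74·y, so x = 240 − 0.74y. Symmetrically y = 240 − 0.51x.
Substituting: x = 240 − 0.74(240 − 0.51x), giving x(1 − 0.51·0.74) = 240(1 − 0.74).
So x = 240 × 0.26 / 0.6226 ≈ 100.2249, and the employer receives 240 − x ≈ 139.7751.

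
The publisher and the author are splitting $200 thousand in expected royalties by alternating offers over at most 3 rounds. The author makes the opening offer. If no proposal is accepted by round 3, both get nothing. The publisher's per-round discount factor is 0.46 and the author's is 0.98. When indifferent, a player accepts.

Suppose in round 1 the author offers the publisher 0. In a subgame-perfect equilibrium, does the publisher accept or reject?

Round 3 (the author proposes): rejection yields 0 for the publisher; the author offers 0 and keeps 200.
Round 2 (the publisher proposes): the author can get 200 next round, worth 0.98 × 200 = 196 now; the publisher offers that and keeps 4.
So by rejecting in round 1, the publisher gets 4 next round, worth 0.46 × 4 = 1.84 now.
Offer 0 < 1.84, so the publisher rejects.

Reject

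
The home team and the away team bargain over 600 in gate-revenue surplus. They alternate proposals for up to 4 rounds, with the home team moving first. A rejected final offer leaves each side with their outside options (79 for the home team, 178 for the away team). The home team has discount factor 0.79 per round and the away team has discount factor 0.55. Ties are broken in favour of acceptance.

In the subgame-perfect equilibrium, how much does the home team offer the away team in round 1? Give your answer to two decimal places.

By backward induction:
Round 4 (the away team proposes): the home team gets 79 if talks fail, so the away team offers 79 and keeps 521.
Round 3 (the home team proposes): the away team can get 521 next round, worth 0.55 × 521 = 286.55 now; the home team offers that and keeps 313.45.
Round 2 (the away team proposes): the home team can get 313.45 next round, worth 0.79 × 313.45 = 247.6255 now. The away team offers 247.6255 and keeps 600 − 247.6255 = 352.3745.
Round 1 (the home team proposes): the away team can get 352.3745 next round, worth 0.55 × 352.3745 = 193.805975 now, so the home team offers 193.805975, keeping 406.194025.

193.81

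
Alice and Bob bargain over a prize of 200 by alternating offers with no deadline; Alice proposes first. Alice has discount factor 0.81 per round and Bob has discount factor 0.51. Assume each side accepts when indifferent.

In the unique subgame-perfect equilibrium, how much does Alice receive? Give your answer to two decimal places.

Let x be Alice's share when Alice proposes and y be Bob's share when Bob proposes.
Bob accepts iff offered ≥ 0.51·y, so x = 200 − 0.51y. Symmetrically y = 200 − 0.81x.
Substituting: x = 200 − 0.51(200 − 0.81x), giving x(1 − 0.81·0.51) = 200(1 − 0.51).
So x = 200 × 0.49 / 0.5869 ≈ 166.9790, and Bob receives 200 − x ≈ 33.0210.

166.98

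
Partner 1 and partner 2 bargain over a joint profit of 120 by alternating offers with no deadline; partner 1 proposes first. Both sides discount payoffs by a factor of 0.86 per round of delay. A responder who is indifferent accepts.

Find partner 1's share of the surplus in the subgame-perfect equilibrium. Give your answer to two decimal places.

64.52

When partner 1 proposes, partner 2 accepts any offer worth at least 0.86 times what partner 2 would get by proposing next round; and vice versa.
This gives x = 120 − 0.86y and y = 120 − 0.86x, where x and y are each side's share when it proposes.
Hence (1 − 0.86·0.86)x = 120(1 − 0.86), i.e. 0.2604·x = 16.8.
x ≈ 64.5161; partner 2's share is 120 − x ≈ 55.4839.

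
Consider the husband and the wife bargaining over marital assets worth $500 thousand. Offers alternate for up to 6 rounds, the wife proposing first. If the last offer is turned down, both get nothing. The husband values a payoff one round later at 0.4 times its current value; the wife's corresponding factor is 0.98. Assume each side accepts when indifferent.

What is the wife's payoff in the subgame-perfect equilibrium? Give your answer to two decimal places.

Round 6 (the husband proposes): the wife will accept anything ≥ 0, so the husband offers 0 and keeps 500.
Round 5 (the wife proposes): the husband can get 500 next round, worth 0.4 × 500 = 200 now. The wife offers 200 and keeps 500 − 200 = 300.
Round 4 (the husband proposes): the wife can get 300 next round, worth 0.98 × 300 = 294 now; the husband offers that and keeps 206.
Round 3 (the wife proposes): the husband can get 206 next round, worth 0.4 × 206 = 82.4 now. The wife offers 82.4 and keeps 500 − 82.4 = 417.6.
Round 2 (the husband proposes): the wife can get 417.6 next round, worth 0.98 × 417.6 = 409.248 now. The husband offers 409.248 and keeps 500 − 409.248 = 90.752.
Round 1 (the wife proposes): the husband can get 90.752 next round, worth 0.4 × 90.752 = 36.3008 now. The wife offers 36.3008 and keeps 500 − 36.3008 = 463.6992.

463.70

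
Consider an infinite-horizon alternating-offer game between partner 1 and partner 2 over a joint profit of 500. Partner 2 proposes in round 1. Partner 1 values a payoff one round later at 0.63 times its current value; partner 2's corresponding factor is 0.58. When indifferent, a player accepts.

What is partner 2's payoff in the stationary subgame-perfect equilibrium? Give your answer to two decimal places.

In a stationary SPE each proposer offers the other exactly their discounted continuation value.
If partner 2 keeps x when proposing and partner 1 keeps y when proposing, then x = 500 − 0.63y and y = 500 − 0.58x.
Solving: x = 500(1 − 0.63) / (1 − 0.58·0.63) = 185 / 0.6346 ≈ 291.5222.
Partner 1 gets 500 − 291.5222 ≈ 208.4778.

291.52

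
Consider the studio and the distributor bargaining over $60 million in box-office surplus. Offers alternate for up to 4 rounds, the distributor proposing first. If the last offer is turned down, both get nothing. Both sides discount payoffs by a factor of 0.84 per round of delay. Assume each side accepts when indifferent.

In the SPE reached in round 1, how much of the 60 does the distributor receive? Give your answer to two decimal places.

16.37

By backward induction:
Round 4 (the studio proposes): the distributor will accept anything ≥ 0, so the studio offers 0 and keeps 60.
Round 3 (the distributor proposes): the studio can get 60 next round, worth 0.84 × 60 = 50.4 now. The distributor offers 50.4 and keeps 60 − 50.4 = 9.6.
Round 2 (the studio proposes): the distributor can get 9.6 next round, worth 0.84 × 9.6 = 8.064 now, so the studio offers 8.064, keeping 51.936.
Round 1 (the distributor proposes): the studio can get 51.936 next round, worth 0.84 × 51.936 = 43.62624 now; the distributor offers that and keeps 16.37376.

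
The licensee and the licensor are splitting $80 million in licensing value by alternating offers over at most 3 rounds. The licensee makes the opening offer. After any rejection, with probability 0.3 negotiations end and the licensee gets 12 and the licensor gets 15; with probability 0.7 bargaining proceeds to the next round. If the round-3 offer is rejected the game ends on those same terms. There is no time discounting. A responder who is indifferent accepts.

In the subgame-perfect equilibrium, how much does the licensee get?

Round 3 (the licensee proposes): the licensor gets 15 if talks fail, so the licensee offers 15 and keeps 65.
Round 2 (the licensor proposes): rejecting gives the licensee an expected 0.7 × 65 + 0.3 × 12 = 49.1, so the licensor offers 49.1, keeping 30.9.
Round 1 (the licensee proposes): rejecting gives the licensor an expected 0.7 × 30.9 + 0.3 × 15 = 26.13. The licensee offers 26.13 and keeps 80 − 26.13 = 53.87.

53.87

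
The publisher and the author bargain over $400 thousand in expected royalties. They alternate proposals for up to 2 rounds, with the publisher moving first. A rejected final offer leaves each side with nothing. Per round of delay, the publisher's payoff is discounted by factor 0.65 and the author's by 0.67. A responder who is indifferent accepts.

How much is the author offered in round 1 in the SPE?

268

Work backward from the last round.
Round 2 (the author proposes): the publisher will accept anything ≥ 0, so the author offers 0 and keeps 400.
Round 1 (the publisher proposes): the author can get 400 next round, worth 0.67 × 400 = 268 now. The publisher offers 268 and keeps 400 − 268 = 132.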